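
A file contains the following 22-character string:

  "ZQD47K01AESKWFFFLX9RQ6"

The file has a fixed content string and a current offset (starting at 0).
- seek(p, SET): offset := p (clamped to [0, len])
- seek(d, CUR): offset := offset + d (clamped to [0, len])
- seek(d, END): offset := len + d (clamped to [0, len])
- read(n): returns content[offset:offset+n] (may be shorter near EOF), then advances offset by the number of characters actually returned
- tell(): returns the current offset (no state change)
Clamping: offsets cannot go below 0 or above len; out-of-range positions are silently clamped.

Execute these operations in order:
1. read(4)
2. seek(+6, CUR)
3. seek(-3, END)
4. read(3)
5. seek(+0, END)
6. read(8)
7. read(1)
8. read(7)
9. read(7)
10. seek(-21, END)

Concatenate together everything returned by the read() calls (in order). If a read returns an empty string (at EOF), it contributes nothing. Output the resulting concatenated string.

Answer: ZQD4RQ6

Derivation:
After 1 (read(4)): returned 'ZQD4', offset=4
After 2 (seek(+6, CUR)): offset=10
After 3 (seek(-3, END)): offset=19
After 4 (read(3)): returned 'RQ6', offset=22
After 5 (seek(+0, END)): offset=22
After 6 (read(8)): returned '', offset=22
After 7 (read(1)): returned '', offset=22
After 8 (read(7)): returned '', offset=22
After 9 (read(7)): returned '', offset=22
After 10 (seek(-21, END)): offset=1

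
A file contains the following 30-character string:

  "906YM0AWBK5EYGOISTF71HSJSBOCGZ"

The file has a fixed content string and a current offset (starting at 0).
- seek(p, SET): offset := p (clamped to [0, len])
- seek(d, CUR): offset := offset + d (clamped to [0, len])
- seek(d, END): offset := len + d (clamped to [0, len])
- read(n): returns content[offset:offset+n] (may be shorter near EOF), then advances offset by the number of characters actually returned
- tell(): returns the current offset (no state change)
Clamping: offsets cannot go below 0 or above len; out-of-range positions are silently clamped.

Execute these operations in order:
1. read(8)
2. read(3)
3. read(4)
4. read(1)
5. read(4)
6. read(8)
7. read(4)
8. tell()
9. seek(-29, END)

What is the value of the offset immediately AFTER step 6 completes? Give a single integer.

After 1 (read(8)): returned '906YM0AW', offset=8
After 2 (read(3)): returned 'BK5', offset=11
After 3 (read(4)): returned 'EYGO', offset=15
After 4 (read(1)): returned 'I', offset=16
After 5 (read(4)): returned 'STF7', offset=20
After 6 (read(8)): returned '1HSJSBOC', offset=28

Answer: 28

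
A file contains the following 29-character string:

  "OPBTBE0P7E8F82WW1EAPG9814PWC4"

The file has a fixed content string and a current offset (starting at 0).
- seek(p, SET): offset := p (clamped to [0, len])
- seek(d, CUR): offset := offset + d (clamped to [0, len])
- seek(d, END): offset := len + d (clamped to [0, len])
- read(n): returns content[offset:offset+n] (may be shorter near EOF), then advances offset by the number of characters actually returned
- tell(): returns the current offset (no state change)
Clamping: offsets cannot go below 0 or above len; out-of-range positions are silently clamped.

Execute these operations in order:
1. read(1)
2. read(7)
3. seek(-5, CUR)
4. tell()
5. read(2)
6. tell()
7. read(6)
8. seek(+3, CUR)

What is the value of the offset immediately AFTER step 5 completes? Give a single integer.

Answer: 5

Derivation:
After 1 (read(1)): returned 'O', offset=1
After 2 (read(7)): returned 'PBTBE0P', offset=8
After 3 (seek(-5, CUR)): offset=3
After 4 (tell()): offset=3
After 5 (read(2)): returned 'TB', offset=5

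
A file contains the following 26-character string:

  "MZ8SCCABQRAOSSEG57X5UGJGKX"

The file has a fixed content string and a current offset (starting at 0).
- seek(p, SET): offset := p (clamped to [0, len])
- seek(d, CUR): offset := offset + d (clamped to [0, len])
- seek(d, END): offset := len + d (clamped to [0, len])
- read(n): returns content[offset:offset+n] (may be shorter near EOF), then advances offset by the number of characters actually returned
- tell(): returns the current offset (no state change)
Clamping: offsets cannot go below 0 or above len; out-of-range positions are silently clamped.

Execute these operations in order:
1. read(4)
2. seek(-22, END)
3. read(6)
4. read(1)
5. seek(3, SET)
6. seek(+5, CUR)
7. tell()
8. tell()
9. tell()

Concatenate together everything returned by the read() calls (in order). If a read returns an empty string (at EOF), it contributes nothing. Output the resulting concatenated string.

After 1 (read(4)): returned 'MZ8S', offset=4
After 2 (seek(-22, END)): offset=4
After 3 (read(6)): returned 'CCABQR', offset=10
After 4 (read(1)): returned 'A', offset=11
After 5 (seek(3, SET)): offset=3
After 6 (seek(+5, CUR)): offset=8
After 7 (tell()): offset=8
After 8 (tell()): offset=8
After 9 (tell()): offset=8

Answer: MZ8SCCABQRA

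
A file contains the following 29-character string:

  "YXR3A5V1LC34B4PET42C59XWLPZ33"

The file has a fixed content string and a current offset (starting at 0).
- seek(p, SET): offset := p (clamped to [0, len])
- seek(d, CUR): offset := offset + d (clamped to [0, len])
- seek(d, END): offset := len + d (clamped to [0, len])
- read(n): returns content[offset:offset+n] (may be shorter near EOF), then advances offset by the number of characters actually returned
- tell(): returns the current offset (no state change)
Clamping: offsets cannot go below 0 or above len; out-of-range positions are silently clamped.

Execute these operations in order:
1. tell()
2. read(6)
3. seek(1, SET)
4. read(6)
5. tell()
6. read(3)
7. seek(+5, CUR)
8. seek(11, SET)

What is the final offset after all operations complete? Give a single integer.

After 1 (tell()): offset=0
After 2 (read(6)): returned 'YXR3A5', offset=6
After 3 (seek(1, SET)): offset=1
After 4 (read(6)): returned 'XR3A5V', offset=7
After 5 (tell()): offset=7
After 6 (read(3)): returned '1LC', offset=10
After 7 (seek(+5, CUR)): offset=15
After 8 (seek(11, SET)): offset=11

Answer: 11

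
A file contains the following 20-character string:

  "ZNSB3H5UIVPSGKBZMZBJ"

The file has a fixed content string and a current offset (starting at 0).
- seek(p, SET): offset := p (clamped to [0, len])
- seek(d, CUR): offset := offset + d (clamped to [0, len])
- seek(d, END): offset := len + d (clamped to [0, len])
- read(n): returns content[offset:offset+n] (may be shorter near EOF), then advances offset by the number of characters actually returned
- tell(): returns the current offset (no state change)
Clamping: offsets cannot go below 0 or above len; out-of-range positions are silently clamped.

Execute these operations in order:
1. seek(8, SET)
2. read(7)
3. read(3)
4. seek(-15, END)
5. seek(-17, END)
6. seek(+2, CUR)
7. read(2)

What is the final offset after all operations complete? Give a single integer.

After 1 (seek(8, SET)): offset=8
After 2 (read(7)): returned 'IVPSGKB', offset=15
After 3 (read(3)): returned 'ZMZ', offset=18
After 4 (seek(-15, END)): offset=5
After 5 (seek(-17, END)): offset=3
After 6 (seek(+2, CUR)): offset=5
After 7 (read(2)): returned 'H5', offset=7

Answer: 7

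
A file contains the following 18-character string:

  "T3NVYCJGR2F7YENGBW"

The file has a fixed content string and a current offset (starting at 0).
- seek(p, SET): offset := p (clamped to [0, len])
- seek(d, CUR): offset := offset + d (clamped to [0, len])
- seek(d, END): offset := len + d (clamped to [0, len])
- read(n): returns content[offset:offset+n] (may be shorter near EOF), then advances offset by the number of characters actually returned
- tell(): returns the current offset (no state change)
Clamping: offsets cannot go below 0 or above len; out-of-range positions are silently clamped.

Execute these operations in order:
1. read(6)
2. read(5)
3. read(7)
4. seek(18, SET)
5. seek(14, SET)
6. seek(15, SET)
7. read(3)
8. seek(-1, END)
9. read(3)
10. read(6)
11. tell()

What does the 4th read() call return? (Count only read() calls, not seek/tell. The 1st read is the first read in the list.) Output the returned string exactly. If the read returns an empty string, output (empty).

After 1 (read(6)): returned 'T3NVYC', offset=6
After 2 (read(5)): returned 'JGR2F', offset=11
After 3 (read(7)): returned '7YENGBW', offset=18
After 4 (seek(18, SET)): offset=18
After 5 (seek(14, SET)): offset=14
After 6 (seek(15, SET)): offset=15
After 7 (read(3)): returned 'GBW', offset=18
After 8 (seek(-1, END)): offset=17
After 9 (read(3)): returned 'W', offset=18
After 10 (read(6)): returned '', offset=18
After 11 (tell()): offset=18

Answer: GBW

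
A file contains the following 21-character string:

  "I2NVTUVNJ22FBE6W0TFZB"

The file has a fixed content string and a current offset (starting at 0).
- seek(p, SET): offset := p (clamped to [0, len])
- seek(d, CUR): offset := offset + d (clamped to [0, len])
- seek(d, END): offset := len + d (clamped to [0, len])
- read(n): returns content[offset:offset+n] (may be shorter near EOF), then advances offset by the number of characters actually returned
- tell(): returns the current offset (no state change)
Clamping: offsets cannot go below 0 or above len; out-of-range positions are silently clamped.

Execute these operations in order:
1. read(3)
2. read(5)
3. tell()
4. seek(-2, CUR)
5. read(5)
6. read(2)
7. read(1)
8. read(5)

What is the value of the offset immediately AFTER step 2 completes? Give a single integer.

Answer: 8

Derivation:
After 1 (read(3)): returned 'I2N', offset=3
After 2 (read(5)): returned 'VTUVN', offset=8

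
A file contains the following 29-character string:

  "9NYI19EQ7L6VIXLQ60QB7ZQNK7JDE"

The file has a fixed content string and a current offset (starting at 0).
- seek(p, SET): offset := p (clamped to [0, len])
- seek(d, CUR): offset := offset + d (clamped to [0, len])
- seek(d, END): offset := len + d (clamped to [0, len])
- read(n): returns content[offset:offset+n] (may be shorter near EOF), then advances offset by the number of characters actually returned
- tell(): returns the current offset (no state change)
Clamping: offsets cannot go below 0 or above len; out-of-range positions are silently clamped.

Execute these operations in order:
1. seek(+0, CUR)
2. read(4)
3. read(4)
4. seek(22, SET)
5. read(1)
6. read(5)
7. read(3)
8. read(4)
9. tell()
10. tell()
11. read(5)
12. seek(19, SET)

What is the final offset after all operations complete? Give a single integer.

Answer: 19

Derivation:
After 1 (seek(+0, CUR)): offset=0
After 2 (read(4)): returned '9NYI', offset=4
After 3 (read(4)): returned '19EQ', offset=8
After 4 (seek(22, SET)): offset=22
After 5 (read(1)): returned 'Q', offset=23
After 6 (read(5)): returned 'NK7JD', offset=28
After 7 (read(3)): returned 'E', offset=29
After 8 (read(4)): returned '', offset=29
After 9 (tell()): offset=29
After 10 (tell()): offset=29
After 11 (read(5)): returned '', offset=29
After 12 (seek(19, SET)): offset=19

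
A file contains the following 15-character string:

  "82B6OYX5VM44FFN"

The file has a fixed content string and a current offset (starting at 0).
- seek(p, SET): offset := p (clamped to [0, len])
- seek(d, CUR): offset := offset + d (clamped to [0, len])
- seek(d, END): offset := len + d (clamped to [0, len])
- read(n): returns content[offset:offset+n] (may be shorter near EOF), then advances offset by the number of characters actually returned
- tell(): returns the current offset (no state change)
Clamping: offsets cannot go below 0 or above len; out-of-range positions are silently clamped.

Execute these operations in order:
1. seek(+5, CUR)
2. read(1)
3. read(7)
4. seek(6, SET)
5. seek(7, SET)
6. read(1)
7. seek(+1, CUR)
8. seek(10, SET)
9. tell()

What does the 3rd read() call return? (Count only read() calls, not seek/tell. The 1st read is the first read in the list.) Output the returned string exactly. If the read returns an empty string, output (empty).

Answer: 5

Derivation:
After 1 (seek(+5, CUR)): offset=5
After 2 (read(1)): returned 'Y', offset=6
After 3 (read(7)): returned 'X5VM44F', offset=13
After 4 (seek(6, SET)): offset=6
After 5 (seek(7, SET)): offset=7
After 6 (read(1)): returned '5', offset=8
After 7 (seek(+1, CUR)): offset=9
After 8 (seek(10, SET)): offset=10
After 9 (tell()): offset=10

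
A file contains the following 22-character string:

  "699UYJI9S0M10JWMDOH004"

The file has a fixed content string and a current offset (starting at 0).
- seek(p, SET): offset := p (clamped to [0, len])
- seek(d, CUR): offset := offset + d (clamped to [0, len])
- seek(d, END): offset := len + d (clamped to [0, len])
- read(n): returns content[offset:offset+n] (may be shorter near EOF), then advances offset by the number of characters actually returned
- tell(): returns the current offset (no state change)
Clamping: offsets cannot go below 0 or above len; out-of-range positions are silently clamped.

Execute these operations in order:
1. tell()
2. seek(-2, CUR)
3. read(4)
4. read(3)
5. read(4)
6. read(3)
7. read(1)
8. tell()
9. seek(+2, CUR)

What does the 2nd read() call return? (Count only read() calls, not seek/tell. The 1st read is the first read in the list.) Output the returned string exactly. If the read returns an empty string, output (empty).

Answer: YJI

Derivation:
After 1 (tell()): offset=0
After 2 (seek(-2, CUR)): offset=0
After 3 (read(4)): returned '699U', offset=4
After 4 (read(3)): returned 'YJI', offset=7
After 5 (read(4)): returned '9S0M', offset=11
After 6 (read(3)): returned '10J', offset=14
After 7 (read(1)): returned 'W', offset=15
After 8 (tell()): offset=15
After 9 (seek(+2, CUR)): offset=17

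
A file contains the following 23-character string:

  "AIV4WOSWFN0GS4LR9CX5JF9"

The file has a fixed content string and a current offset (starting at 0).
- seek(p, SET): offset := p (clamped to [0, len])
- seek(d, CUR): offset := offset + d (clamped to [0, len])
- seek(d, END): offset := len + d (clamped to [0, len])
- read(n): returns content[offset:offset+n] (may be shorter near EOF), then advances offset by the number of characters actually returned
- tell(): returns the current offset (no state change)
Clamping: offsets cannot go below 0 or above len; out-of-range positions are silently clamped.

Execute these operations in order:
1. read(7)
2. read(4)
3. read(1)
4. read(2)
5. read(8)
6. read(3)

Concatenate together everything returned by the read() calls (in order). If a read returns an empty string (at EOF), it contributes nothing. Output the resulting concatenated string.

After 1 (read(7)): returned 'AIV4WOS', offset=7
After 2 (read(4)): returned 'WFN0', offset=11
After 3 (read(1)): returned 'G', offset=12
After 4 (read(2)): returned 'S4', offset=14
After 5 (read(8)): returned 'LR9CX5JF', offset=22
After 6 (read(3)): returned '9', offset=23

Answer: AIV4WOSWFN0GS4LR9CX5JF9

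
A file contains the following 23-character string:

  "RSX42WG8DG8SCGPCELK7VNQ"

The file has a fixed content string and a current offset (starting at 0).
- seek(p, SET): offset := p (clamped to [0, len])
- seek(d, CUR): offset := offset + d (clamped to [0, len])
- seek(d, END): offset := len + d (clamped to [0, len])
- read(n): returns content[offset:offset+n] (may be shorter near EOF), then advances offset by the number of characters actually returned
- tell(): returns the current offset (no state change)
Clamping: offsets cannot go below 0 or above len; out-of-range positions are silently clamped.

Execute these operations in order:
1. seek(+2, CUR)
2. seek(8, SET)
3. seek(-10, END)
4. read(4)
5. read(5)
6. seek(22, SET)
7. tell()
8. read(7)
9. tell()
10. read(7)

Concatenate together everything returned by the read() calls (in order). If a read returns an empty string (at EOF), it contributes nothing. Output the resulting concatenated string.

After 1 (seek(+2, CUR)): offset=2
After 2 (seek(8, SET)): offset=8
After 3 (seek(-10, END)): offset=13
After 4 (read(4)): returned 'GPCE', offset=17
After 5 (read(5)): returned 'LK7VN', offset=22
After 6 (seek(22, SET)): offset=22
After 7 (tell()): offset=22
After 8 (read(7)): returned 'Q', offset=23
After 9 (tell()): offset=23
After 10 (read(7)): returned '', offset=23

Answer: GPCELK7VNQ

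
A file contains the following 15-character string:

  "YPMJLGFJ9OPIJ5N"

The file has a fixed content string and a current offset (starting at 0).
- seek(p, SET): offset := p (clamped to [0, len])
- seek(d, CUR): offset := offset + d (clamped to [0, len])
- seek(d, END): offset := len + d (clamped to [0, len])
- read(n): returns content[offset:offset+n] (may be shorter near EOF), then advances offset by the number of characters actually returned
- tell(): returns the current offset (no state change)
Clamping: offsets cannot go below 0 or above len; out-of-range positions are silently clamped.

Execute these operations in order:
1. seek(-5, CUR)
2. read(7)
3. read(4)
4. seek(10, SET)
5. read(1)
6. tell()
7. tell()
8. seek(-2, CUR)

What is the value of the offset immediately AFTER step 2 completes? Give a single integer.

After 1 (seek(-5, CUR)): offset=0
After 2 (read(7)): returned 'YPMJLGF', offset=7

Answer: 7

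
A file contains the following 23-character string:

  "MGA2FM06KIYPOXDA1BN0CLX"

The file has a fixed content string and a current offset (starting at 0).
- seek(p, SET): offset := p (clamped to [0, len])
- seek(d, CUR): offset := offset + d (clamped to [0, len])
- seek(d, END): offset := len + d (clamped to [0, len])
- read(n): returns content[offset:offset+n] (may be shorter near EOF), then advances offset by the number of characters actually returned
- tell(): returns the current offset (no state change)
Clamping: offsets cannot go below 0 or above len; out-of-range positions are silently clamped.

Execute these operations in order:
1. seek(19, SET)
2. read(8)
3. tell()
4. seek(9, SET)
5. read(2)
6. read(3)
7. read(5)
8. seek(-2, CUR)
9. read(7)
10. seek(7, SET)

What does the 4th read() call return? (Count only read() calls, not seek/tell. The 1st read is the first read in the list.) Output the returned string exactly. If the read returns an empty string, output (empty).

After 1 (seek(19, SET)): offset=19
After 2 (read(8)): returned '0CLX', offset=23
After 3 (tell()): offset=23
After 4 (seek(9, SET)): offset=9
After 5 (read(2)): returned 'IY', offset=11
After 6 (read(3)): returned 'POX', offset=14
After 7 (read(5)): returned 'DA1BN', offset=19
After 8 (seek(-2, CUR)): offset=17
After 9 (read(7)): returned 'BN0CLX', offset=23
After 10 (seek(7, SET)): offset=7

Answer: DA1BN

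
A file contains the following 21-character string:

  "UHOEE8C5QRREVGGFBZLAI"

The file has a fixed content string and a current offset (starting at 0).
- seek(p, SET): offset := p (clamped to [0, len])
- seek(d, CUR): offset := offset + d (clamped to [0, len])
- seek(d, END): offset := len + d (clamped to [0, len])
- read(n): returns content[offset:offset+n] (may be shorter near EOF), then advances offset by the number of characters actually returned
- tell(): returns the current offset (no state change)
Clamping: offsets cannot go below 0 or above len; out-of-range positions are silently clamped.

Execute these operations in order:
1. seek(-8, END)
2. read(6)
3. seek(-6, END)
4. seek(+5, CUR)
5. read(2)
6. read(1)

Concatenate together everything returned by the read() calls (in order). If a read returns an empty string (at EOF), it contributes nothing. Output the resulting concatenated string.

After 1 (seek(-8, END)): offset=13
After 2 (read(6)): returned 'GGFBZL', offset=19
After 3 (seek(-6, END)): offset=15
After 4 (seek(+5, CUR)): offset=20
After 5 (read(2)): returned 'I', offset=21
After 6 (read(1)): returned '', offset=21

Answer: GGFBZLI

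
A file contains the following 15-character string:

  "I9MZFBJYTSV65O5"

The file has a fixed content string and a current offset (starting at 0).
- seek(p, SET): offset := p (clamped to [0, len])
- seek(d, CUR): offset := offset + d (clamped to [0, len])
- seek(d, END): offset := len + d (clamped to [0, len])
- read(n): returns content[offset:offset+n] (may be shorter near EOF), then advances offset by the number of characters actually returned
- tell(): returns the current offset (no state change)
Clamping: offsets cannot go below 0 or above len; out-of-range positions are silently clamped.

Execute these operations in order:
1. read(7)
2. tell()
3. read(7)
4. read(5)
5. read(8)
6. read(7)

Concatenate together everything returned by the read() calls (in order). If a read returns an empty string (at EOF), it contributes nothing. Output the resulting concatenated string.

After 1 (read(7)): returned 'I9MZFBJ', offset=7
After 2 (tell()): offset=7
After 3 (read(7)): returned 'YTSV65O', offset=14
After 4 (read(5)): returned '5', offset=15
After 5 (read(8)): returned '', offset=15
After 6 (read(7)): returned '', offset=15

Answer: I9MZFBJYTSV65O5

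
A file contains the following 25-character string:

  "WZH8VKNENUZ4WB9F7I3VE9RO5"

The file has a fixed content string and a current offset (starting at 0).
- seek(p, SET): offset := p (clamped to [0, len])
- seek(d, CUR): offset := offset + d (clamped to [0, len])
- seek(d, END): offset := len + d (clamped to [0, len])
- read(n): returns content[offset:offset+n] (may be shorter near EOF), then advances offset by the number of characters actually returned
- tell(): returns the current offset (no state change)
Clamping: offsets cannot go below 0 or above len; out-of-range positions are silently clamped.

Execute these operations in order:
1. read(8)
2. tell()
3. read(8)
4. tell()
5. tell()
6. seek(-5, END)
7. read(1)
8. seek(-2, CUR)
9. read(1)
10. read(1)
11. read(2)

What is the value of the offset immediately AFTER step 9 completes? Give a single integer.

After 1 (read(8)): returned 'WZH8VKNE', offset=8
After 2 (tell()): offset=8
After 3 (read(8)): returned 'NUZ4WB9F', offset=16
After 4 (tell()): offset=16
After 5 (tell()): offset=16
After 6 (seek(-5, END)): offset=20
After 7 (read(1)): returned 'E', offset=21
After 8 (seek(-2, CUR)): offset=19
After 9 (read(1)): returned 'V', offset=20

Answer: 20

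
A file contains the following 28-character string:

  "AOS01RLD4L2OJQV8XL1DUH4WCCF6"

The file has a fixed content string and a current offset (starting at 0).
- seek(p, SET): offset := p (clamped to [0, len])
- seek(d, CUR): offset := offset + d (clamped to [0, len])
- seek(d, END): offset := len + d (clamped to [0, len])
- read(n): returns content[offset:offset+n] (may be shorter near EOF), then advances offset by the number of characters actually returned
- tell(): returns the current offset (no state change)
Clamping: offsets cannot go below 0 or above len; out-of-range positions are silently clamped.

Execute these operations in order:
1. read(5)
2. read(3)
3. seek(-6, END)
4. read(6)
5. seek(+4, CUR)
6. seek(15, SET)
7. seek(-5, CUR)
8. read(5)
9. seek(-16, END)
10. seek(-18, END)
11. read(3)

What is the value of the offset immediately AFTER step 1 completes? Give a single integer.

Answer: 5

Derivation:
After 1 (read(5)): returned 'AOS01', offset=5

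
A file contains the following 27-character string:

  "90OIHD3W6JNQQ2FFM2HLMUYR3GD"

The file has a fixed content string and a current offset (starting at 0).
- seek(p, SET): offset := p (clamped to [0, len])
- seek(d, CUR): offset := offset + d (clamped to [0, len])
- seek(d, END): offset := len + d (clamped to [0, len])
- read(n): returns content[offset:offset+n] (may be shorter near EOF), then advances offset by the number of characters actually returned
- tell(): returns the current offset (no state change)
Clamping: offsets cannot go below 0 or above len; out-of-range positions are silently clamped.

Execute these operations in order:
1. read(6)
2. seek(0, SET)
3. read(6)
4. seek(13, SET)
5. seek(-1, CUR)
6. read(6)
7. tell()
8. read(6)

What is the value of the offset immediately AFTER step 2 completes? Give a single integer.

Answer: 0

Derivation:
After 1 (read(6)): returned '90OIHD', offset=6
After 2 (seek(0, SET)): offset=0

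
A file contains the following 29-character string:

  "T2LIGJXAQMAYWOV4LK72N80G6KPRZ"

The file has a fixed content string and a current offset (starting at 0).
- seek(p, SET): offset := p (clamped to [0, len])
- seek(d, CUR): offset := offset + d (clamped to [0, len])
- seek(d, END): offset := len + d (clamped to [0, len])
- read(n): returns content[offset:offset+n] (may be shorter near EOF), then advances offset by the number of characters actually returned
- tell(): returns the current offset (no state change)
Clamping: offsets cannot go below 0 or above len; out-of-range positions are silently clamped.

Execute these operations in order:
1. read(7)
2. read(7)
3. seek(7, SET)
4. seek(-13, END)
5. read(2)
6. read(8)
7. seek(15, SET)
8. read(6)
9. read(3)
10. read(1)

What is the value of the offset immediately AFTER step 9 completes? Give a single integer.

Answer: 24

Derivation:
After 1 (read(7)): returned 'T2LIGJX', offset=7
After 2 (read(7)): returned 'AQMAYWO', offset=14
After 3 (seek(7, SET)): offset=7
After 4 (seek(-13, END)): offset=16
After 5 (read(2)): returned 'LK', offset=18
After 6 (read(8)): returned '72N80G6K', offset=26
After 7 (seek(15, SET)): offset=15
After 8 (read(6)): returned '4LK72N', offset=21
After 9 (read(3)): returned '80G', offset=24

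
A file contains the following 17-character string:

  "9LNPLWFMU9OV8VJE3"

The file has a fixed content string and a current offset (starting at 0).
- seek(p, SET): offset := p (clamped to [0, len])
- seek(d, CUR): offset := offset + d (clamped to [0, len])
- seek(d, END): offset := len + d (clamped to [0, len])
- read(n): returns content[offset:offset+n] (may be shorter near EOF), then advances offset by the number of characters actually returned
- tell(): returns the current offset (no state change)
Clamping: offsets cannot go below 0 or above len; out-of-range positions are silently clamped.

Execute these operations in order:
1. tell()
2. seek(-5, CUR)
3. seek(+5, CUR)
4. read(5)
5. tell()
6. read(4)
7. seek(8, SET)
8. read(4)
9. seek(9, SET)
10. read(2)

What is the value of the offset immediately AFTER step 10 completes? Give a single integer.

Answer: 11

Derivation:
After 1 (tell()): offset=0
After 2 (seek(-5, CUR)): offset=0
After 3 (seek(+5, CUR)): offset=5
After 4 (read(5)): returned 'WFMU9', offset=10
After 5 (tell()): offset=10
After 6 (read(4)): returned 'OV8V', offset=14
After 7 (seek(8, SET)): offset=8
After 8 (read(4)): returned 'U9OV', offset=12
After 9 (seek(9, SET)): offset=9
After 10 (read(2)): returned '9O', offset=11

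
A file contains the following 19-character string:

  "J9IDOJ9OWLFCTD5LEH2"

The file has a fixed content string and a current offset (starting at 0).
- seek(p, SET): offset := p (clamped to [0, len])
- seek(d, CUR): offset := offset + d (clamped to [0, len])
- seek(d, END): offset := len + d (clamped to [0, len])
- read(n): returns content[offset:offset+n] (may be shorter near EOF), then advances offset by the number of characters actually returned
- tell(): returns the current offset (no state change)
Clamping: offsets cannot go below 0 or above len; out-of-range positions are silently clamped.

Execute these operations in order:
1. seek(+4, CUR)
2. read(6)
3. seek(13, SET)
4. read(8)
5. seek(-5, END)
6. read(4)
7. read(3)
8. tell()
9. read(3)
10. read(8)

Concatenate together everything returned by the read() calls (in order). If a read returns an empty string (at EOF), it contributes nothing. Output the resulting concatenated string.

Answer: OJ9OWLD5LEH25LEH2

Derivation:
After 1 (seek(+4, CUR)): offset=4
After 2 (read(6)): returned 'OJ9OWL', offset=10
After 3 (seek(13, SET)): offset=13
After 4 (read(8)): returned 'D5LEH2', offset=19
After 5 (seek(-5, END)): offset=14
After 6 (read(4)): returned '5LEH', offset=18
After 7 (read(3)): returned '2', offset=19
After 8 (tell()): offset=19
After 9 (read(3)): returned '', offset=19
After 10 (read(8)): returned '', offset=19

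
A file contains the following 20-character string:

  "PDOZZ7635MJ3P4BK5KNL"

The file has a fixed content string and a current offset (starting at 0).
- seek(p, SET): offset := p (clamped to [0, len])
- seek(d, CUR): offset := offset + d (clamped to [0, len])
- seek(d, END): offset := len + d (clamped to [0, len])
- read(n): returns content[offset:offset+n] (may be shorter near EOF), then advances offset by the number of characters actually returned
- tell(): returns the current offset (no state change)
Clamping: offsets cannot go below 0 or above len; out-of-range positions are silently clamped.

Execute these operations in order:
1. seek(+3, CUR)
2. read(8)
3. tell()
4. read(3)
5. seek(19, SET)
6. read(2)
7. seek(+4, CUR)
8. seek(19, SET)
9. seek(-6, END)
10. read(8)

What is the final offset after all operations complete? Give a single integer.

Answer: 20

Derivation:
After 1 (seek(+3, CUR)): offset=3
After 2 (read(8)): returned 'ZZ7635MJ', offset=11
After 3 (tell()): offset=11
After 4 (read(3)): returned '3P4', offset=14
After 5 (seek(19, SET)): offset=19
After 6 (read(2)): returned 'L', offset=20
After 7 (seek(+4, CUR)): offset=20
After 8 (seek(19, SET)): offset=19
After 9 (seek(-6, END)): offset=14
After 10 (read(8)): returned 'BK5KNL', offset=20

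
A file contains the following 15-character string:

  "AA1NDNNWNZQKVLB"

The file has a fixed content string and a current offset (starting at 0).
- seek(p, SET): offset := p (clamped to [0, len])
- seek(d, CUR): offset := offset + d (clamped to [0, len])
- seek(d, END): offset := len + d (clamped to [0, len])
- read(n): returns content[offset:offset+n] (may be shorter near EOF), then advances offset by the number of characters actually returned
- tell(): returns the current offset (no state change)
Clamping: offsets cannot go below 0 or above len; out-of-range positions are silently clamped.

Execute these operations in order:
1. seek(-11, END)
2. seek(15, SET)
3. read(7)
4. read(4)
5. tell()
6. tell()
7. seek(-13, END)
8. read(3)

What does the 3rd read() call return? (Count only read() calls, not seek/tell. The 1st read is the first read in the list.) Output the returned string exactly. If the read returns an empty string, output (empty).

Answer: 1ND

Derivation:
After 1 (seek(-11, END)): offset=4
After 2 (seek(15, SET)): offset=15
After 3 (read(7)): returned '', offset=15
After 4 (read(4)): returned '', offset=15
After 5 (tell()): offset=15
After 6 (tell()): offset=15
After 7 (seek(-13, END)): offset=2
After 8 (read(3)): returned '1ND', offset=5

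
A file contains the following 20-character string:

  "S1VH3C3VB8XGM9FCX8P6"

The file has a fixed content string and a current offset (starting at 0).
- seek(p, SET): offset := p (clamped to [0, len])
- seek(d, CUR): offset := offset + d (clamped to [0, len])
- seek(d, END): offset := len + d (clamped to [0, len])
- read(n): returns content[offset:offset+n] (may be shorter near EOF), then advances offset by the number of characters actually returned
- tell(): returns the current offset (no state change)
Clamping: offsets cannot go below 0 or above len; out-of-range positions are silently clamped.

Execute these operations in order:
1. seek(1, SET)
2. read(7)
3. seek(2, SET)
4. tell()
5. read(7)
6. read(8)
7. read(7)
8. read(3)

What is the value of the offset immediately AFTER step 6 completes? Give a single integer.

After 1 (seek(1, SET)): offset=1
After 2 (read(7)): returned '1VH3C3V', offset=8
After 3 (seek(2, SET)): offset=2
After 4 (tell()): offset=2
After 5 (read(7)): returned 'VH3C3VB', offset=9
After 6 (read(8)): returned '8XGM9FCX', offset=17

Answer: 17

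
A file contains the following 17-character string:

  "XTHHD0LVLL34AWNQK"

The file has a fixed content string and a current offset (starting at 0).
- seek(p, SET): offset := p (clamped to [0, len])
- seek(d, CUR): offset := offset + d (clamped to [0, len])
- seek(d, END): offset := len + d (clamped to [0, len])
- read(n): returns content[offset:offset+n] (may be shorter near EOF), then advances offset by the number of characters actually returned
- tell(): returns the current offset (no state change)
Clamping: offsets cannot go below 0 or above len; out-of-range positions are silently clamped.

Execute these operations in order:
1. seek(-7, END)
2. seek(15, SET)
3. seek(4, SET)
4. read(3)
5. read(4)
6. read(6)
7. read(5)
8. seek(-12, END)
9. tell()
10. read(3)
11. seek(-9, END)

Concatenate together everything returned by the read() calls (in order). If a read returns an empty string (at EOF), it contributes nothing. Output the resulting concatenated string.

Answer: D0LVLL34AWNQK0LV

Derivation:
After 1 (seek(-7, END)): offset=10
After 2 (seek(15, SET)): offset=15
After 3 (seek(4, SET)): offset=4
After 4 (read(3)): returned 'D0L', offset=7
After 5 (read(4)): returned 'VLL3', offset=11
After 6 (read(6)): returned '4AWNQK', offset=17
After 7 (read(5)): returned '', offset=17
After 8 (seek(-12, END)): offset=5
After 9 (tell()): offset=5
After 10 (read(3)): returned '0LV', offset=8
After 11 (seek(-9, END)): offset=8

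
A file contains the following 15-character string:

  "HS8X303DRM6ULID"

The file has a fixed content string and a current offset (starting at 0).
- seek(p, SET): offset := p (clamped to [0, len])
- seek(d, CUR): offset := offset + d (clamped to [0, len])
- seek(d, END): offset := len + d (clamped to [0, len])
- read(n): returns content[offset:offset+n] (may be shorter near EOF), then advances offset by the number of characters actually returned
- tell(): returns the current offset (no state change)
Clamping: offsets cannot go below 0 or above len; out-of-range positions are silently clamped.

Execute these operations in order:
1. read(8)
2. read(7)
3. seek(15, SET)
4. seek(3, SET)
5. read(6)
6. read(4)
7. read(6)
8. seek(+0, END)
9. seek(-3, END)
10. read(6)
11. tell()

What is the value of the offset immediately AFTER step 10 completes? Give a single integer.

After 1 (read(8)): returned 'HS8X303D', offset=8
After 2 (read(7)): returned 'RM6ULID', offset=15
After 3 (seek(15, SET)): offset=15
After 4 (seek(3, SET)): offset=3
After 5 (read(6)): returned 'X303DR', offset=9
After 6 (read(4)): returned 'M6UL', offset=13
After 7 (read(6)): returned 'ID', offset=15
After 8 (seek(+0, END)): offset=15
After 9 (seek(-3, END)): offset=12
After 10 (read(6)): returned 'LID', offset=15

Answer: 15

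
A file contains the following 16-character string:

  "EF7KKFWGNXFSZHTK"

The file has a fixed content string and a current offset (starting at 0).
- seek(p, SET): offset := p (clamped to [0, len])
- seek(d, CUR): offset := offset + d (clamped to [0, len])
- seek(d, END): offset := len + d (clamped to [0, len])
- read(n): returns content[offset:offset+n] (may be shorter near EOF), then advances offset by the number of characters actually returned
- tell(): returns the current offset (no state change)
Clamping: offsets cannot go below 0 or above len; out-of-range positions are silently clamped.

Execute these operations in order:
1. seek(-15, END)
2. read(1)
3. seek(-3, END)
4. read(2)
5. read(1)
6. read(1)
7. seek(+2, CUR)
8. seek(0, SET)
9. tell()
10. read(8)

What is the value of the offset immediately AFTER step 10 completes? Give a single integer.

After 1 (seek(-15, END)): offset=1
After 2 (read(1)): returned 'F', offset=2
After 3 (seek(-3, END)): offset=13
After 4 (read(2)): returned 'HT', offset=15
After 5 (read(1)): returned 'K', offset=16
After 6 (read(1)): returned '', offset=16
After 7 (seek(+2, CUR)): offset=16
After 8 (seek(0, SET)): offset=0
After 9 (tell()): offset=0
After 10 (read(8)): returned 'EF7KKFWG', offset=8

Answer: 8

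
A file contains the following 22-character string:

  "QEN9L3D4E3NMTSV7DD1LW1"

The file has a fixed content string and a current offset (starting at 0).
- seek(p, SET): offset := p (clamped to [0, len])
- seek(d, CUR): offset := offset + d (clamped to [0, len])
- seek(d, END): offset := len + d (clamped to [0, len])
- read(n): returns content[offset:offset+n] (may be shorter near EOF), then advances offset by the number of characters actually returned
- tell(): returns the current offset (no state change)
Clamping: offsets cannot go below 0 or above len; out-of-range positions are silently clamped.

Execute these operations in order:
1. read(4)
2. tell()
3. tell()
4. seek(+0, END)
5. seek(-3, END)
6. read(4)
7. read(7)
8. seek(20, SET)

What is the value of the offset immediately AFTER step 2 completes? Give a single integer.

Answer: 4

Derivation:
After 1 (read(4)): returned 'QEN9', offset=4
After 2 (tell()): offset=4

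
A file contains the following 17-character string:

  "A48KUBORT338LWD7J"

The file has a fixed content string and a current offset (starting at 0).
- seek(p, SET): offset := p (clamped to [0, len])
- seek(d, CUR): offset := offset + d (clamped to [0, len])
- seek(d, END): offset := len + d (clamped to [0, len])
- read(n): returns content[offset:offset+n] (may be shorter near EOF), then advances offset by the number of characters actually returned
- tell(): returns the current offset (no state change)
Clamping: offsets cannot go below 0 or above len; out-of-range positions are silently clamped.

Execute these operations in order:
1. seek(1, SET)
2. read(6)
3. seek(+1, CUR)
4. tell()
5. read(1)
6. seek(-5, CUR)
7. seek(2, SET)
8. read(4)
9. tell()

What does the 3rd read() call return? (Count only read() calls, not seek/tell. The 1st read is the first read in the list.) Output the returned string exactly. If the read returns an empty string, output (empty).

After 1 (seek(1, SET)): offset=1
After 2 (read(6)): returned '48KUBO', offset=7
After 3 (seek(+1, CUR)): offset=8
After 4 (tell()): offset=8
After 5 (read(1)): returned 'T', offset=9
After 6 (seek(-5, CUR)): offset=4
After 7 (seek(2, SET)): offset=2
After 8 (read(4)): returned '8KUB', offset=6
After 9 (tell()): offset=6

Answer: 8KUB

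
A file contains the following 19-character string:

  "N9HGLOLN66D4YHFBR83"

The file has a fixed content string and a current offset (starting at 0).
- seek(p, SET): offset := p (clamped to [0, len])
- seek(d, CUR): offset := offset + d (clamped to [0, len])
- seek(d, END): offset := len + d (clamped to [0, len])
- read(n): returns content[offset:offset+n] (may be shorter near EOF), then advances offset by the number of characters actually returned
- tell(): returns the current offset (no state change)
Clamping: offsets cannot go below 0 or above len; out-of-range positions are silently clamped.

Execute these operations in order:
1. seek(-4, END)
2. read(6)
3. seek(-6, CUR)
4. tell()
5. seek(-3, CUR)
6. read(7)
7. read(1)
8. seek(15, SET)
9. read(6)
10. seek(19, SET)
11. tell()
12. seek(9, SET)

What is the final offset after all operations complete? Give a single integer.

After 1 (seek(-4, END)): offset=15
After 2 (read(6)): returned 'BR83', offset=19
After 3 (seek(-6, CUR)): offset=13
After 4 (tell()): offset=13
After 5 (seek(-3, CUR)): offset=10
After 6 (read(7)): returned 'D4YHFBR', offset=17
After 7 (read(1)): returned '8', offset=18
After 8 (seek(15, SET)): offset=15
After 9 (read(6)): returned 'BR83', offset=19
After 10 (seek(19, SET)): offset=19
After 11 (tell()): offset=19
After 12 (seek(9, SET)): offset=9

Answer: 9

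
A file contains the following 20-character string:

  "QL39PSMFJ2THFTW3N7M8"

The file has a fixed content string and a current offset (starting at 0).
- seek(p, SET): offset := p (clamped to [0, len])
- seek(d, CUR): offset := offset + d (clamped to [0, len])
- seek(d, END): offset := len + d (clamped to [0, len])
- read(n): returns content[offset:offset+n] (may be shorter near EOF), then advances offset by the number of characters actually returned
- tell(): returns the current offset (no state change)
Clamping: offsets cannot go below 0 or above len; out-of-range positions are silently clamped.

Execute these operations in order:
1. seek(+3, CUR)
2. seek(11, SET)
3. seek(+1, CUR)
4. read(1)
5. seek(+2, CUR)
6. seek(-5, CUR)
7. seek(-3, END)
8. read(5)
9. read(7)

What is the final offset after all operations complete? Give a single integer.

Answer: 20

Derivation:
After 1 (seek(+3, CUR)): offset=3
After 2 (seek(11, SET)): offset=11
After 3 (seek(+1, CUR)): offset=12
After 4 (read(1)): returned 'F', offset=13
After 5 (seek(+2, CUR)): offset=15
After 6 (seek(-5, CUR)): offset=10
After 7 (seek(-3, END)): offset=17
After 8 (read(5)): returned '7M8', offset=20
After 9 (read(7)): returned '', offset=20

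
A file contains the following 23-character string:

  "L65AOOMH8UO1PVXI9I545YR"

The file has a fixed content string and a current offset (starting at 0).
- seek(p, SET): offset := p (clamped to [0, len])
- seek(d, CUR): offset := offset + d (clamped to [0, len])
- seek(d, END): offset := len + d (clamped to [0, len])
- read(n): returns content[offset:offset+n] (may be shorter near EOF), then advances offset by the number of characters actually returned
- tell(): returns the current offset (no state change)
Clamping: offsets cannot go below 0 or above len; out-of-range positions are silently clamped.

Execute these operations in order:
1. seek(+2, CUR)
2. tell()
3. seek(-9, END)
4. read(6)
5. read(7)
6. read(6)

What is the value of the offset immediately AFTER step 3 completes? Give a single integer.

After 1 (seek(+2, CUR)): offset=2
After 2 (tell()): offset=2
After 3 (seek(-9, END)): offset=14

Answer: 14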